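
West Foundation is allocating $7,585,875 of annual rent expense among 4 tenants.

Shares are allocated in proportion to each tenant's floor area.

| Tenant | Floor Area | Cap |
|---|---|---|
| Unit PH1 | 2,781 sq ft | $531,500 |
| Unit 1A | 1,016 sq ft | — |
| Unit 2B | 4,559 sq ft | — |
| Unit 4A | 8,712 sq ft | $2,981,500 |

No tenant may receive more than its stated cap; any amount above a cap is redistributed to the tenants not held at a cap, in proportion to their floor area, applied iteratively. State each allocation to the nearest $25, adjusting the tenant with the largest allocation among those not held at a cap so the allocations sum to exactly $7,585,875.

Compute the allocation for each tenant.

Unit PH1: $531,500 | Unit 1A: $742,250 | Unit 2B: $3,330,625 | Unit 4A: $2,981,500

Sum of floor area: 17,068.
Pro-rata shares before constraints: Unit PH1 1,236,015.84; Unit 1A 451,561.34; Unit 2B 2,026,248.19; Unit 4A 3,872,049.63.
Capped: Unit PH1 ($531,500), Unit 4A ($2,981,500); balance $4,072,875 reallocated over remaining floor area 5,575.
Redistributed shares: Unit 1A 742,249.51 → $742,250; Unit 2B 3,330,625.49 → $3,330,625.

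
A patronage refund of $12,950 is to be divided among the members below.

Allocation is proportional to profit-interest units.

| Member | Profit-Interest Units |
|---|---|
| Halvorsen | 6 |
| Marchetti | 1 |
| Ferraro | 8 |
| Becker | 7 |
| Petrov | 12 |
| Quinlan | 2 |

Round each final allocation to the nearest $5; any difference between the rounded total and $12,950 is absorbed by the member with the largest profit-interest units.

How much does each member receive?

Combined profit-interest units = 36.
Pro-rata amounts: Halvorsen 6/36 × $12,950 = 2,158.33; Marchetti 1/36 × $12,950 = 359.72; Ferraro 8/36 × $12,950 = 2,877.78; Becker 7/36 × $12,950 = 2,518.06; Petrov 12/36 × $12,950 = 4,316.67; Quinlan 2/36 × $12,950 = 719.44.
After rounding ($5): Halvorsen $2,160; Marchetti $360; Ferraro $2,880; Becker $2,520; Petrov $4,315; Quinlan $720. Sum = $12,955.
Difference $12,950 − $12,955 = −$5 applied to largest profit-interest units (Petrov): Petrov becomes $4,310.

Halvorsen: $2,160 · Marchetti: $360 · Ferraro: $2,880 · Becker: $2,520 · Petrov: $4,310 · Quinlan: $720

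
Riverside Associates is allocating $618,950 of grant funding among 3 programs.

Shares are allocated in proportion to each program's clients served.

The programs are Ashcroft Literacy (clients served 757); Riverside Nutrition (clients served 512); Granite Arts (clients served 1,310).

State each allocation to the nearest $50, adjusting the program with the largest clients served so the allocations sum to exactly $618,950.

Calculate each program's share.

Combined clients served = 2,579.
Unrounded shares: Ashcroft Literacy 757/2,579 × $618,950 = 181,677.06; Riverside Nutrition 512/2,579 × $618,950 = 122,878.01; Granite Arts 1,310/2,579 × $618,950 = 314,394.92.
Rounded to nearest $50: Ashcroft Literacy $181,700; Riverside Nutrition $122,900; Granite Arts $314,400. Sum = $619,000.
Difference $618,950 − $619,000 = −$50 applied to largest clients served (Granite Arts): Granite Arts becomes $314,350.

Ashcroft Literacy: $181,700 · Riverside Nutrition: $122,900 · Granite Arts: $314,350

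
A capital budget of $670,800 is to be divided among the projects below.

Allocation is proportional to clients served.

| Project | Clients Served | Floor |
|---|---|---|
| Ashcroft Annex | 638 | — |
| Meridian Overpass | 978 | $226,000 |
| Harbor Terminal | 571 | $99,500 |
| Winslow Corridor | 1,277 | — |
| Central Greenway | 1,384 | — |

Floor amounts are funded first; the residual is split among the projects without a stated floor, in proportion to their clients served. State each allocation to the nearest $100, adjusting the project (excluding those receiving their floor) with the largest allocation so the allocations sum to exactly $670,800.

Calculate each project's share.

Ashcroft Annex: $66,800 | Meridian Overpass: $226,000 | Harbor Terminal: $99,500 | Winslow Corridor: $133,700 | Central Greenway: $144,800

Fund the minimums — Meridian Overpass $226,000; Harbor Terminal $99,500. Remaining pool $345,300.
Remaining pool split over remaining clients served 3,299: Ashcroft Annex 66,778.24 → $66,800; Winslow Corridor 133,661.14 → $133,700; Central Greenway 144,860.62 → $144,900.
Rounding difference −$100 applied to Central Greenway → $144,800.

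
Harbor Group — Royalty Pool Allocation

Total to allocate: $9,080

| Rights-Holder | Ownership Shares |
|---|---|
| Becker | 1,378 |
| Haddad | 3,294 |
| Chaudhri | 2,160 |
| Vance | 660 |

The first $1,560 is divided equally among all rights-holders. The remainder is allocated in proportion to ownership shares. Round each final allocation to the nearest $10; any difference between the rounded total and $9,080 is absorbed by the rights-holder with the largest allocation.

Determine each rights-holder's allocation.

$1,560 shared equally gives $390 per rights-holder.
Remainder $7,520 by ownership shares (total 7,492): Becker 1,383.15 → $1,380; Haddad 3,306.31 → $3,310; Chaudhri 2,168.07 → $2,170; Vance 662.47 → $660.
Totals: Becker $390 + $1,380 = $1,770; Haddad $390 + $3,310 = $3,700; Chaudhri $390 + $2,170 = $2,560; Vance $390 + $660 = $1,050.

Becker: $1,770 | Haddad: $3,700 | Chaudhri: $2,560 | Vance: $1,050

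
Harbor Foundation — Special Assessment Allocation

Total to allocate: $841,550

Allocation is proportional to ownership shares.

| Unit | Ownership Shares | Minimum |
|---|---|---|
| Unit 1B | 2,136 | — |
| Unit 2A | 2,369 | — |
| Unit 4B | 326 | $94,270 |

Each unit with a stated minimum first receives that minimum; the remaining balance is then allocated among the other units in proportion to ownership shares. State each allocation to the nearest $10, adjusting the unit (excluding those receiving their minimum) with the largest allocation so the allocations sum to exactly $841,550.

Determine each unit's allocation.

Unit 1B: $354,320 · Unit 2A: $392,960 · Unit 4B: $94,270

Fund the minimums — Unit 4B $94,270. Residual $747,280.
Residual split over remaining ownership shares 4,505: Unit 1B 354,315.22 → $354,320; Unit 2A 392,964.78 → $392,960.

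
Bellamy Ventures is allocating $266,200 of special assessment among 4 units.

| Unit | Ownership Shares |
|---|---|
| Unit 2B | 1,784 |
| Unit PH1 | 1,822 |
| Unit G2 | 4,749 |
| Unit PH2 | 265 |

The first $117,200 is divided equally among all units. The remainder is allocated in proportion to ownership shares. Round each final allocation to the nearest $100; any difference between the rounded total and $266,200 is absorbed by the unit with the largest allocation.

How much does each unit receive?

Unit 2B: $60,100 | Unit PH1: $60,800 | Unit G2: $111,400 | Unit PH2: $33,900

First tranche $117,200 split equally: $29,300 each.
Remainder $149,000 by ownership shares (total 8,620): Unit 2B 30,837.12 → $30,800; Unit PH1 31,493.97 → $31,500; Unit G2 82,088.28 → $82,100; Unit PH2 4,580.63 → $4,600.
Totals: Unit 2B $29,300 + $30,800 = $60,100; Unit PH1 $29,300 + $31,500 = $60,800; Unit G2 $29,300 + $82,100 = $111,400; Unit PH2 $29,300 + $4,600 = $33,900.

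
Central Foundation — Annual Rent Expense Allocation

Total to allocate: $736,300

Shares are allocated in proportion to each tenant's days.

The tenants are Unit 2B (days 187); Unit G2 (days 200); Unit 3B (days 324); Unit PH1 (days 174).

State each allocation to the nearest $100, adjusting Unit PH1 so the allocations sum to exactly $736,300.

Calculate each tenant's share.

Unit 2B: $155,600 · Unit G2: $166,400 · Unit 3B: $269,600 · Unit PH1: $144,700

Total days = 885.
Raw shares: Unit 2B 187/885 × $736,300 = 155,579.77; Unit G2 200/885 × $736,300 = 166,395.48; Unit 3B 324/885 × $736,300 = 269,560.68; Unit PH1 174/885 × $736,300 = 144,764.07.
After rounding ($100): Unit 2B $155,600; Unit G2 $166,400; Unit 3B $269,600; Unit PH1 $144,800. Sum = $736,400.
Difference $736,300 − $736,400 = −$100 applied to Unit PH1: Unit PH1 becomes $144,700.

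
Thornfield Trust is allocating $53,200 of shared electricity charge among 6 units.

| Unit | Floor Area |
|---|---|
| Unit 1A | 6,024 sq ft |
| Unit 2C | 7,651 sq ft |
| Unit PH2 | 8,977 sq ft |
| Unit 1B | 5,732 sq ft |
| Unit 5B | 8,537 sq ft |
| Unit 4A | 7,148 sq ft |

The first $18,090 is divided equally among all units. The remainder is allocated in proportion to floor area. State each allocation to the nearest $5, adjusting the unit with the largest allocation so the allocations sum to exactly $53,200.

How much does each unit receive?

Equal tier: $18,090 ÷ 6 = $3,015 apiece.
Remainder $35,110 by floor area (total 44,069): Unit 1A 4,799.35 → $4,800; Unit 2C 6,095.59 → $6,095; Unit PH2 7,152.02 → $7,150; Unit 1B 4,566.71 → $4,565; Unit 5B 6,801.47 → $6,800; Unit 4A 5,694.85 → $5,695.
Rounding difference +$5 on remainder applied to Unit PH2.
Totals: Unit 1A $3,015 + $4,800 = $7,815; Unit 2C $3,015 + $6,095 = $9,110; Unit PH2 $3,015 + $7,155 = $10,170; Unit 1B $3,015 + $4,565 = $7,580; Unit 5B $3,015 + $6,800 = $9,815; Unit 4A $3,015 + $5,695 = $8,710.

Unit 1A: $7,815 · Unit 2C: $9,110 · Unit PH2: $10,170 · Unit 1B: $7,580 · Unit 5B: $9,815 · Unit 4A: $8,710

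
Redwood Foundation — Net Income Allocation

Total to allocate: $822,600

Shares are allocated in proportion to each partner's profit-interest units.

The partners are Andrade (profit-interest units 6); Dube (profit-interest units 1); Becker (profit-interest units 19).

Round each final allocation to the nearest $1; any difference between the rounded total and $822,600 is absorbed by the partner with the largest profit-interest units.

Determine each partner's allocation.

Sum of profit-interest units: 6 + 1 + 19 = 26.
Proportional shares: Andrade 189,830.77; Dube 31,638.46; Becker 601,130.77.
At nearest $1: Andrade $189,831; Dube $31,638; Becker $601,131. Sum = $822,600.
Sum already equals the total — no adjustment.

Andrade: $189,831 | Dube: $31,638 | Becker: $601,131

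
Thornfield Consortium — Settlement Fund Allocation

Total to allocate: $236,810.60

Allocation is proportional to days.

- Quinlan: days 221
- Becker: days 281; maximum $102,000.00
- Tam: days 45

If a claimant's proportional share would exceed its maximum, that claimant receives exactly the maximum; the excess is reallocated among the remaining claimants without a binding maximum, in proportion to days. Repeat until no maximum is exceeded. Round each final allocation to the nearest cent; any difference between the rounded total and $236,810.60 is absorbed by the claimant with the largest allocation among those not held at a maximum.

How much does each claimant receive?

Combined days = 547.
Unconstrained shares: Quinlan 95,676.6775; Becker 121,652.2461; Tam 19,481.6764.
Capped: Becker ($102,000.00); remaining pool $134,810.60 reallocated over remaining days 266.
Redistributed shares: Quinlan 112,004.2955 → $112,004.30; Tam 22,806.3045 → $22,806.30.

Quinlan: $112,004.30 · Becker: $102,000.00 · Tam: $22,806.30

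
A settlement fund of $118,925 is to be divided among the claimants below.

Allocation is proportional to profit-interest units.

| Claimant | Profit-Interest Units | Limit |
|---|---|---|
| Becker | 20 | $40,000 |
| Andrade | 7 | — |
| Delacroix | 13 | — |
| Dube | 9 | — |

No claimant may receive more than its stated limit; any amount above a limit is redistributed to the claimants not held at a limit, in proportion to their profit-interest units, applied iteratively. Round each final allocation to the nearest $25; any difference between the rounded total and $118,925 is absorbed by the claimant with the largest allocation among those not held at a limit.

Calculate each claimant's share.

Sum of profit-interest units: 49.
Unconstrained shares: Becker 48,540.82; Andrade 16,989.29; Delacroix 31,551.53; Dube 21,843.37.
Cap binds for Becker ($40,000); balance $78,925 reallocated over remaining profit-interest units 29.
Remaining shares: Andrade 19,050.86 → $19,050; Delacroix 35,380.17 → $35,375; Dube 24,493.97 → $24,500.

Becker: $40,000; Andrade: $19,050; Delacroix: $35,375; Dube: $24,500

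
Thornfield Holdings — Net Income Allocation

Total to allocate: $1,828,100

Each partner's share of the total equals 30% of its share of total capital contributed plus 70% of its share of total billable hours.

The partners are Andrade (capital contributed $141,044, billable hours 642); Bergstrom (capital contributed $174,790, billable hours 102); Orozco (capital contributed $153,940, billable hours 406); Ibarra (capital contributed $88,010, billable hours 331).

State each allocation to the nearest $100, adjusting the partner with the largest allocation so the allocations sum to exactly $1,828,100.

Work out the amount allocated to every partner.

Andrade: $693,400 | Bergstrom: $260,000 | Orozco: $502,200 | Ibarra: $372,500

Capital contributed total 557,784; billable hours total 1,481.
Composite weights (30% capital contributed + 70% billable hours): Andrade 0.3793; Bergstrom 0.1422; Orozco 0.2747; Ibarra 0.2038.
Proportional shares: Andrade 693,403.98; Bergstrom 259,992.71; Orozco 502,166.01; Ibarra 372,537.30.
Rounded to nearest $100: Andrade $693,400; Bergstrom $260,000; Orozco $502,200; Ibarra $372,500. Sum = $1,828,100.
No rounding difference to absorb.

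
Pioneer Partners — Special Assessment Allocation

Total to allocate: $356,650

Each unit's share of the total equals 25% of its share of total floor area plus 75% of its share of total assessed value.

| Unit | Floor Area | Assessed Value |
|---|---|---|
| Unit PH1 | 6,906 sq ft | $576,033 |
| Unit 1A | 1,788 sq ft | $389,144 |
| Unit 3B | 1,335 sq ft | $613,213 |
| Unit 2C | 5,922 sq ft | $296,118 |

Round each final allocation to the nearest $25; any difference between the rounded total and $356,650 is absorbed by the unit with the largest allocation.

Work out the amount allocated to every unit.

Totals — floor area 15,951, assessed value 1,874,508.
Blended shares (25% floor area + 75% assessed value): Unit PH1 0.3387; Unit 1A 0.1837; Unit 3B 0.2663; Unit 2C 0.2113.
Pro-rata amounts: Unit PH1 120,801.42; Unit 1A 65,524.37; Unit 3B 94,966.28; Unit 2C 75,357.93.
After rounding ($25): Unit PH1 $120,800; Unit 1A $65,525; Unit 3B $94,975; Unit 2C $75,350. Sum = $356,650.
No rounding difference to absorb.

Unit PH1: $120,800 | Unit 1A: $65,525 | Unit 3B: $94,975 | Unit 2C: $75,350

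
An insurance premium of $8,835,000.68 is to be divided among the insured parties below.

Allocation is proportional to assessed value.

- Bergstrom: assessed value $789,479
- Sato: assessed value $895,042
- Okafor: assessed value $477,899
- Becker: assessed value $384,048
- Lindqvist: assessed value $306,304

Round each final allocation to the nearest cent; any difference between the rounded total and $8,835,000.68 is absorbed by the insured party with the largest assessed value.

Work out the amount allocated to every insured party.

Bergstrom: $2,445,007.00 · Sato: $2,771,934.34 · Okafor: $1,480,047.47 · Becker: $1,189,392.05 · Lindqvist: $948,619.82

Total assessed value = 789,479 + 895,042 + 477,899 + 384,048 + 306,304 = 2,852,772.
Raw shares: Bergstrom 2,445,006.9974; Sato 2,771,934.3427; Okafor 1,480,047.4731; Becker 1,189,392.0514; Lindqvist 948,619.8155.
After rounding (cent): Bergstrom $2,445,007.00; Sato $2,771,934.34; Okafor $1,480,047.47; Becker $1,189,392.05; Lindqvist $948,619.82. Sum = $8,835,000.68.
No rounding difference to absorb.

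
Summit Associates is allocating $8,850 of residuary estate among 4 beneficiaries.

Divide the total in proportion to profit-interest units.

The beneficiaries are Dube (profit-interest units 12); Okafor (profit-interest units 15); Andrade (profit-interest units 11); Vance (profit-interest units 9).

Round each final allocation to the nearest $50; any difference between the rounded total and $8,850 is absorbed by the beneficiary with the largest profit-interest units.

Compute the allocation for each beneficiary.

Dube: $2,250 | Okafor: $2,850 | Andrade: $2,050 | Vance: $1,700

Total profit-interest units = 12 + 15 + 11 + 9 = 47.
Raw shares: Dube 2,259.57; Okafor 2,824.47; Andrade 2,071.28; Vance 1,694.68.
At nearest $50: Dube $2,250; Okafor $2,800; Andrade $2,050; Vance $1,700. Sum = $8,800.
Difference $8,850 − $8,800 = +$50 applied to largest profit-interest units (Okafor): Okafor becomes $2,850.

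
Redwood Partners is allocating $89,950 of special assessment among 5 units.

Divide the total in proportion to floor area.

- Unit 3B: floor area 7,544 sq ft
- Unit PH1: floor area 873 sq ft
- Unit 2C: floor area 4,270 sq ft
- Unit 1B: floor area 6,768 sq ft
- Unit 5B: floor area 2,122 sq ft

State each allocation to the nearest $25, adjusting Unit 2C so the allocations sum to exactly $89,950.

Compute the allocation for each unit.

Floor area total: 21,577.
Proportional shares: Unit 3B 7,544/21,577 × $89,950 = 31,449.36; Unit PH1 873/21,577 × $89,950 = 3,639.35; Unit 2C 4,270/21,577 × $89,950 = 17,800.74; Unit 1B 6,768/21,577 × $89,950 = 28,214.38; Unit 5B 2,122/21,577 × $89,950 = 8,846.17.
After rounding ($25): Unit 3B $31,450; Unit PH1 $3,650; Unit 2C $17,800; Unit 1B $28,225; Unit 5B $8,850. Sum = $89,975.
Difference $89,950 − $89,975 = −$25 applied to Unit 2C: Unit 2C becomes $17,775.

Unit 3B: $31,450 · Unit PH1: $3,650 · Unit 2C: $17,775 · Unit 1B: $28,225 · Unit 5B: $8,850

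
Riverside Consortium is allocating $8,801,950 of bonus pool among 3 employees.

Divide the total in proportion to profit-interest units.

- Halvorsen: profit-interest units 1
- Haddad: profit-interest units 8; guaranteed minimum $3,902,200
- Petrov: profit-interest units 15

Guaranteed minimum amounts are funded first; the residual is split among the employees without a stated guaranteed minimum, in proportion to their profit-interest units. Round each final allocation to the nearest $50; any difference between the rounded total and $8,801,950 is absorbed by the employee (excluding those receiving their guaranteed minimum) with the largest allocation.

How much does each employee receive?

Minimums first: Haddad $3,902,200. Balance $4,899,750.
Balance split over remaining profit-interest units 16: Halvorsen 306,234.38 → $306,250; Petrov 4,593,515.62 → $4,593,500.

Halvorsen: $306,250 · Haddad: $3,902,200 · Petrov: $4,593,500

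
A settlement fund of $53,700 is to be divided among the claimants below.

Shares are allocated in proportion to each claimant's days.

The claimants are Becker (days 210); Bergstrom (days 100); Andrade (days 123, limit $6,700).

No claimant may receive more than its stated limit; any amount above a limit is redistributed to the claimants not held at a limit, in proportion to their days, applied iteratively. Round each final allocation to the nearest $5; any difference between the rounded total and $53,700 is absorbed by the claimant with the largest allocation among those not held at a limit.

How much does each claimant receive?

Becker: $31,840; Bergstrom: $15,160; Andrade: $6,700

Combined days = 433.
Proportional shares (ignoring caps): Becker 26,043.88; Bergstrom 12,401.85; Andrade 15,254.27.
Held at cap: Andrade ($6,700); remaining pool $47,000 reallocated over remaining days 310.
Remaining shares: Becker 31,838.71 → $31,840; Bergstrom 15,161.29 → $15,160.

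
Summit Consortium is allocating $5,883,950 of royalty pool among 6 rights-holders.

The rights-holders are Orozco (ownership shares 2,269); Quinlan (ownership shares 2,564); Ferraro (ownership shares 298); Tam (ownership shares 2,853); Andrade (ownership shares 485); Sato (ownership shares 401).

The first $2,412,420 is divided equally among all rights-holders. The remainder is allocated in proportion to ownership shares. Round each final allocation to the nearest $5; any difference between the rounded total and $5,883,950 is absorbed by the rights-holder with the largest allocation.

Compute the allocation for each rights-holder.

Orozco: $1,290,110; Quinlan: $1,405,565; Ferraro: $518,700; Tam: $1,518,670; Andrade: $591,890; Sato: $559,015

$2,412,420 shared equally gives $402,070 per rights-holder.
Remainder $3,471,530 by ownership shares (total 8,870): Orozco 888,038.51 → $888,040; Quinlan 1,003,495.26 → $1,003,495; Ferraro 116,630.88 → $116,630; Tam 1,116,603.73 → $1,116,605; Andrade 189,818.72 → $189,820; Sato 156,942.90 → $156,945.
Rounding difference −$5 on remainder applied to Tam.
Totals: Orozco $402,070 + $888,040 = $1,290,110; Quinlan $402,070 + $1,003,495 = $1,405,565; Ferraro $402,070 + $116,630 = $518,700; Tam $402,070 + $1,116,600 = $1,518,670; Andrade $402,070 + $189,820 = $591,890; Sato $402,070 + $156,945 = $559,015.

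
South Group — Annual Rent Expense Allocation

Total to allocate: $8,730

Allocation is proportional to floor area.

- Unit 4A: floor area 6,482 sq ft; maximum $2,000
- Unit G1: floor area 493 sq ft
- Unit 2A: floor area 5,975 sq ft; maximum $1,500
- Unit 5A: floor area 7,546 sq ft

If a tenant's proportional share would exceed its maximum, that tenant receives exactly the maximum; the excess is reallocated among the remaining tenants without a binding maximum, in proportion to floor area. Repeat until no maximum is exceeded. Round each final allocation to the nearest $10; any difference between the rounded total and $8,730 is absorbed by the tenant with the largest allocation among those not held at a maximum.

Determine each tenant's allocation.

Floor area total: 20,496.
Unconstrained shares: Unit 4A 2,760.92; Unit G1 209.99; Unit 2A 2,544.97; Unit 5A 3,214.12.
Capped: Unit 4A ($2,000), Unit 2A ($1,500); remaining pool $5,230 reallocated over remaining floor area 8,039.
Redistributed shares: Unit G1 320.74 → $320; Unit 5A 4,909.26 → $4,910.

Unit 4A: $2,000 | Unit G1: $320 | Unit 2A: $1,500 | Unit 5A: $4,910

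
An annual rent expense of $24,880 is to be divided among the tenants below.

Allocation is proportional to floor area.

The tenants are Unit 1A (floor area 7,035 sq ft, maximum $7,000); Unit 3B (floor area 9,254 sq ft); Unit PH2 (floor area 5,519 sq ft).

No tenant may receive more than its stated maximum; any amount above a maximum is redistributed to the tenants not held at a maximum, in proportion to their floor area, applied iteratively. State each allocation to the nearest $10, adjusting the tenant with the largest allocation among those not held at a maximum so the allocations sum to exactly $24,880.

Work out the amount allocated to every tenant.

Unit 1A: $7,000 · Unit 3B: $11,200 · Unit PH2: $6,680

Combined floor area = 21,808.
Proportional shares (ignoring caps): Unit 1A 8,025.99; Unit 3B 10,557.57; Unit PH2 6,296.44.
Capped: Unit 1A ($7,000); residual $17,880 reallocated over remaining floor area 14,773.
Remaining shares: Unit 3B 11,200.27 → $11,200; Unit PH2 6,679.73 → $6,680.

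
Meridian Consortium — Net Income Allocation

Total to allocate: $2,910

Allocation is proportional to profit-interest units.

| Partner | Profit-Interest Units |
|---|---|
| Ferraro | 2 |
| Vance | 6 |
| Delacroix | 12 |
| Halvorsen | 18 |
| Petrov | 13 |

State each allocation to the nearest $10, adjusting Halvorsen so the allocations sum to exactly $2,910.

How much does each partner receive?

Sum of profit-interest units: 51.
Raw shares: Ferraro 2/51 × $2,910 = 114.12; Vance 6/51 × $2,910 = 342.35; Delacroix 12/51 × $2,910 = 684.71; Halvorsen 18/51 × $2,910 = 1,027.06; Petrov 13/51 × $2,910 = 741.76.
After rounding ($10): Ferraro $110; Vance $340; Delacroix $680; Halvorsen $1,030; Petrov $740. Sum = $2,900.
Difference $2,910 − $2,900 = +$10 applied to Halvorsen: Halvorsen becomes $1,040.

Ferraro: $110 | Vance: $340 | Delacroix: $680 | Halvorsen: $1,040 | Petrov: $740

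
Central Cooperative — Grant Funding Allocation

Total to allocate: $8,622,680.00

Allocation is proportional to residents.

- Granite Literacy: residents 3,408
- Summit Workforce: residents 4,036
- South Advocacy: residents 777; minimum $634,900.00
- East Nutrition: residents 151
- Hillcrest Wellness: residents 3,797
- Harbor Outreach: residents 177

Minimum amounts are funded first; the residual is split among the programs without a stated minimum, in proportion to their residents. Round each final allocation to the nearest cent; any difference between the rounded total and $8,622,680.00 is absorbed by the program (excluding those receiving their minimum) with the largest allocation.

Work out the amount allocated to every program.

Guaranteed amounts: South Advocacy $634,900.00. Balance $7,987,780.00.
Balance split over remaining residents 11,569: Granite Literacy 2,353,042.9804 → $2,353,042.98; Summit Workforce 2,786,643.6235 → $2,786,643.62; East Nutrition 104,257.4795 → $104,257.48; Hillcrest Wellness 2,621,626.8182 → $2,621,626.82; Harbor Outreach 122,209.0985 → $122,209.10.

Granite Literacy: $2,353,042.98 | Summit Workforce: $2,786,643.62 | South Advocacy: $634,900.00 | East Nutrition: $104,257.48 | Hillcrest Wellness: $2,621,626.82 | Harbor Outreach: $122,209.10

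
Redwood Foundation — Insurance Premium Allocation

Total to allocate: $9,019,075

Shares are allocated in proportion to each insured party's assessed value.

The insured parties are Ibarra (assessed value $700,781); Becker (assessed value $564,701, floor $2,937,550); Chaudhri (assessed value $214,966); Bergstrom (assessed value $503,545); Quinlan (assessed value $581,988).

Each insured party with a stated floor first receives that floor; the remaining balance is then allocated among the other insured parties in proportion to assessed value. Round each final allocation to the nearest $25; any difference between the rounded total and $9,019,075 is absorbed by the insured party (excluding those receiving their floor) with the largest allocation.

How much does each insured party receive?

Ibarra: $2,129,550; Becker: $2,937,550; Chaudhri: $653,250; Bergstrom: $1,530,175; Quinlan: $1,768,550

Minimums first: Becker $2,937,550. Remaining pool $6,081,525.
Remaining pool split over remaining assessed value 2,001,280: Ibarra 2,129,545.68 → $2,129,550; Chaudhri 653,242.48 → $653,250; Bergstrom 1,530,181.44 → $1,530,175; Quinlan 1,768,555.41 → $1,768,550.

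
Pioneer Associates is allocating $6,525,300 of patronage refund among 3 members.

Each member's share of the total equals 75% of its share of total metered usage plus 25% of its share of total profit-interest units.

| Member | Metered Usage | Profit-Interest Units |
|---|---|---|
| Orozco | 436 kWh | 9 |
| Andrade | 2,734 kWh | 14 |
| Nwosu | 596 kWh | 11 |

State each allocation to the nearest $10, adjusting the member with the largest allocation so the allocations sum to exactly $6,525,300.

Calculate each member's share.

Orozco: $998,410 · Andrade: $4,224,600 · Nwosu: $1,302,290

Metered usage total 3,766; profit-interest units total 34.
Blended shares (75% metered usage + 25% profit-interest units): Orozco 0.1530; Andrade 0.6474; Nwosu 0.1996.
Unrounded shares: Orozco 998,410.04; Andrade 4,224,597.17; Nwosu 1,302,292.80.
Rounded to nearest $10: Orozco $998,410; Andrade $4,224,600; Nwosu $1,302,290. Sum = $6,525,300.
Sum already equals the total — no adjustment.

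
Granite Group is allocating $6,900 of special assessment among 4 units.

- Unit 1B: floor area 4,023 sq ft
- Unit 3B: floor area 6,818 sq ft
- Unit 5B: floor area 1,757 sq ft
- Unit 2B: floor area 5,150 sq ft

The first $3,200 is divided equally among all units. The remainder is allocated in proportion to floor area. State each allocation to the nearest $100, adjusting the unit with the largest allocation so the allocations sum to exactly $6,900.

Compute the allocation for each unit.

$3,200 shared equally gives $800 per unit.
Remainder $3,700 by floor area (total 17,748): Unit 1B 838.69 → $800; Unit 3B 1,421.38 → $1,400; Unit 5B 366.29 → $400; Unit 2B 1,073.64 → $1,100.
Totals: Unit 1B $800 + $800 = $1,600; Unit 3B $800 + $1,400 = $2,200; Unit 5B $800 + $400 = $1,200; Unit 2B $800 + $1,100 = $1,900.

Unit 1B: $1,600 | Unit 3B: $2,200 | Unit 5B: $1,200 | Unit 2B: $1,900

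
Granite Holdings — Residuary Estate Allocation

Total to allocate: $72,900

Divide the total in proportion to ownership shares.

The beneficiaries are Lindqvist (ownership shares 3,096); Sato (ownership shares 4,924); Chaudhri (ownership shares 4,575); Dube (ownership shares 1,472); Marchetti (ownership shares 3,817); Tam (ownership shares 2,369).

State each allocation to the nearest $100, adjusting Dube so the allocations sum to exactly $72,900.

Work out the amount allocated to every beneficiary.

Lindqvist: $11,100 | Sato: $17,700 | Chaudhri: $16,500 | Dube: $5,400 | Marchetti: $13,700 | Tam: $8,500

Ownership shares total: 20,253.
Raw shares: Lindqvist 3,096/20,253 × $72,900 = 11,143.95; Sato 4,924/20,253 × $72,900 = 17,723.77; Chaudhri 4,575/20,253 × $72,900 = 16,467.56; Dube 1,472/20,253 × $72,900 = 5,298.42; Marchetti 3,817/20,253 × $72,900 = 13,739.16; Tam 2,369/20,253 × $72,900 = 8,527.14.
Rounded to nearest $100: Lindqvist $11,100; Sato $17,700; Chaudhri $16,500; Dube $5,300; Marchetti $13,700; Tam $8,500. Sum = $72,800.
Difference $72,900 − $72,800 = +$100 applied to Dube: Dube becomes $5,400.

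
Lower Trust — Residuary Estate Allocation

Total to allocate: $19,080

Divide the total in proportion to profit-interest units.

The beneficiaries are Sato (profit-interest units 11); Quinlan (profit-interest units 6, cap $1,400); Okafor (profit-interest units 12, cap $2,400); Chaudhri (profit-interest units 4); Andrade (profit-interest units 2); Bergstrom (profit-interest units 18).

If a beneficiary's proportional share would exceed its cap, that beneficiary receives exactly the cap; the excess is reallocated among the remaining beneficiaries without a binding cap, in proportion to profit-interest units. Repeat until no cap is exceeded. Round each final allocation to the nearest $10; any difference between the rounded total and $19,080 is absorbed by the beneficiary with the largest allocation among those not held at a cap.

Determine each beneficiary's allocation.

Total profit-interest units = 53.
Proportional shares (ignoring caps): Sato 3,960.00; Quinlan 2,160.00; Okafor 4,320.00; Chaudhri 1,440.00; Andrade 720.00; Bergstrom 6,480.00.
Held at cap: Quinlan ($1,400), Okafor ($2,400); residual $15,280 reallocated over remaining profit-interest units 35.
Redistributed shares: Sato 4,802.29 → $4,800; Chaudhri 1,746.29 → $1,750; Andrade 873.14 → $870; Bergstrom 7,858.29 → $7,860.

Sato: $4,800 · Quinlan: $1,400 · Okafor: $2,400 · Chaudhri: $1,750 · Andrade: $870 · Bergstrom: $7,860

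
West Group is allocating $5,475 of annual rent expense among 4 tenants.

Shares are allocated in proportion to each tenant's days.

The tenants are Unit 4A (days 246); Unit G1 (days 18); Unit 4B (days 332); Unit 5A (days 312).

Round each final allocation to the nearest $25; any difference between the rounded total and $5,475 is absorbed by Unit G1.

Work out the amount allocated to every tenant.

Days total: 908.
Proportional shares: Unit 4A 246/908 × $5,475 = 1,483.31; Unit G1 18/908 × $5,475 = 108.54; Unit 4B 332/908 × $5,475 = 2,001.87; Unit 5A 312/908 × $5,475 = 1,881.28.
Rounded to nearest $25: Unit 4A $1,475; Unit G1 $100; Unit 4B $2,000; Unit 5A $1,875. Sum = $5,450.
Difference $5,475 − $5,450 = +$25 applied to Unit G1: Unit G1 becomes $125.

Unit 4A: $1,475 · Unit G1: $125 · Unit 4B: $2,000 · Unit 5A: $1,875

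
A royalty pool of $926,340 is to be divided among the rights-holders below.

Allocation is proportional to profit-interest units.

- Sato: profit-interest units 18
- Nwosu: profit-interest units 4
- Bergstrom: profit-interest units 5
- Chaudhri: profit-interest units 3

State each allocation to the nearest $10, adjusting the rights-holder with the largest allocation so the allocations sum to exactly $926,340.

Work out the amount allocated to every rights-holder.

Total profit-interest units = 30.
Pro-rata amounts: Sato 18/30 × $926,340 = 555,804.00; Nwosu 4/30 × $926,340 = 123,512.00; Bergstrom 5/30 × $926,340 = 154,390.00; Chaudhri 3/30 × $926,340 = 92,634.00.
After rounding ($10): Sato $555,800; Nwosu $123,510; Bergstrom $154,390; Chaudhri $92,630. Sum = $926,330.
Difference $926,340 − $926,330 = +$10 applied to largest allocation (Sato): Sato becomes $555,810.

Sato: $555,810; Nwosu: $123,510; Bergstrom: $154,390; Chaudhri: $92,630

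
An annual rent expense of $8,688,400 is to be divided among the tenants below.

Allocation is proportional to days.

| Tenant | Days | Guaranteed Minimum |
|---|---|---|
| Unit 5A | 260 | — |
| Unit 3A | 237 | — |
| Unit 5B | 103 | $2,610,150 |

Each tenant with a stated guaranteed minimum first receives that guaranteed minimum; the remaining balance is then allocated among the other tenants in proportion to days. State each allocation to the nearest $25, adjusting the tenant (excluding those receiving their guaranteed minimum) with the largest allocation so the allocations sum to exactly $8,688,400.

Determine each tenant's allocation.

Unit 5A: $3,179,775 · Unit 3A: $2,898,475 · Unit 5B: $2,610,150

Fund the minimums — Unit 5B $2,610,150. Balance $6,078,250.
Balance split over remaining days 497: Unit 5A 3,179,768.61 → $3,179,775; Unit 3A 2,898,481.39 → $2,898,475.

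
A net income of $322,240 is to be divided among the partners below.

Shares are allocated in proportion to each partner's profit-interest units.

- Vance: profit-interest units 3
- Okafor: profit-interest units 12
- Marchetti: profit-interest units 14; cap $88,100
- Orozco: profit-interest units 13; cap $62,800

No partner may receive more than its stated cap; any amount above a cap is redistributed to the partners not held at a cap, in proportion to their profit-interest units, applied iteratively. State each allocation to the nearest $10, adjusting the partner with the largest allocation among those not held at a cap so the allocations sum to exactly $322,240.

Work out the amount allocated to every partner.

Profit-interest units total: 42.
Unconstrained shares: Vance 23,017.14; Okafor 92,068.57; Marchetti 107,413.33; Orozco 99,740.95.
Held at cap: Marchetti ($88,100), Orozco ($62,800); balance $171,340 reallocated over remaining profit-interest units 15.
Shares after redistribution: Vance 34,268.00 → $34,270; Okafor 137,072.00 → $137,070.

Vance: $34,270 | Okafor: $137,070 | Marchetti: $88,100 | Orozco: $62,800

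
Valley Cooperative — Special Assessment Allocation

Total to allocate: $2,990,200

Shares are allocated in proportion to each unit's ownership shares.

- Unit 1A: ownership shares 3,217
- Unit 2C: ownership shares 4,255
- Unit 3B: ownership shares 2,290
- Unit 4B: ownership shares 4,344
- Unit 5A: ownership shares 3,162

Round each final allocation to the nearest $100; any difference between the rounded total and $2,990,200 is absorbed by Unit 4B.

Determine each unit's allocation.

Unit 1A: $557,100; Unit 2C: $736,800; Unit 3B: $396,500; Unit 4B: $752,300; Unit 5A: $547,500

Ownership shares total: 17,268.
Raw shares: Unit 1A 3,217/17,268 × $2,990,200 = 557,069.34; Unit 2C 4,255/17,268 × $2,990,200 = 736,813.82; Unit 3B 2,290/17,268 × $2,990,200 = 396,546.10; Unit 4B 4,344/17,268 × $2,990,200 = 752,225.43; Unit 5A 3,162/17,268 × $2,990,200 = 547,545.31.
Rounded to nearest $100: Unit 1A $557,100; Unit 2C $736,800; Unit 3B $396,500; Unit 4B $752,200; Unit 5A $547,500. Sum = $2,990,100.
Difference $2,990,200 − $2,990,100 = +$100 applied to Unit 4B: Unit 4B becomes $752,300.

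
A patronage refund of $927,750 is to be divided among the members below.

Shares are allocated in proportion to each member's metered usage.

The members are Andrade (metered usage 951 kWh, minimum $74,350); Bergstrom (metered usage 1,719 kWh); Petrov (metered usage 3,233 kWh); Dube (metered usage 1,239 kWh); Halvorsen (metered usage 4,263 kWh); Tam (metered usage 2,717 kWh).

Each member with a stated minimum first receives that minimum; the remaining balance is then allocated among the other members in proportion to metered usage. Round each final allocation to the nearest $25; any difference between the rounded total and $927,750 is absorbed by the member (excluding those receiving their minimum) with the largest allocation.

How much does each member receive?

Minimums first: Andrade $74,350. Remaining pool $853,400.
Remaining pool split over remaining metered usage 13,171: Bergstrom 111,380.65 → $111,375; Petrov 209,478.57 → $209,475; Dube 80,279.60 → $80,275; Halvorsen 276,216.25 → $276,225; Tam 176,044.93 → $176,050.

Andrade: $74,350 | Bergstrom: $111,375 | Petrov: $209,475 | Dube: $80,275 | Halvorsen: $276,225 | Tam: $176,050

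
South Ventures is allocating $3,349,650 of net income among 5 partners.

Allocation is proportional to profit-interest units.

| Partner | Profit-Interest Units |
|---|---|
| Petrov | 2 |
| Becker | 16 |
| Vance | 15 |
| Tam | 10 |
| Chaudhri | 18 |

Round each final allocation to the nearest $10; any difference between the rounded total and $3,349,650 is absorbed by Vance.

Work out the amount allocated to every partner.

Sum of profit-interest units: 61.
Pro-rata amounts: Petrov 2/61 × $3,349,650 = 109,824.59; Becker 16/61 × $3,349,650 = 878,596.72; Vance 15/61 × $3,349,650 = 823,684.43; Tam 10/61 × $3,349,650 = 549,122.95; Chaudhri 18/61 × $3,349,650 = 988,421.31.
Rounded to nearest $10: Petrov $109,820; Becker $878,600; Vance $823,680; Tam $549,120; Chaudhri $988,420. Sum = $3,349,640.
Difference $3,349,650 − $3,349,640 = +$10 applied to Vance: Vance becomes $823,690.

Petrov: $109,820 · Becker: $878,600 · Vance: $823,690 · Tam: $549,120 · Chaudhri: $988,420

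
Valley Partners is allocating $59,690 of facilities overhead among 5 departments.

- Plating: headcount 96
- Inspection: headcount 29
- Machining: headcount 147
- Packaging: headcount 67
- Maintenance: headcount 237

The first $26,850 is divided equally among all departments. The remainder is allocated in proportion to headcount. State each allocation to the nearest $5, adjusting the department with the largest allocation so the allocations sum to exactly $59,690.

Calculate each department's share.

Plating: $10,845; Inspection: $7,025; Machining: $13,750; Packaging: $9,190; Maintenance: $18,880

First tranche $26,850 split equally: $5,370 each.
Remainder $32,840 by headcount (total 576): Plating 5,473.33 → $5,475; Inspection 1,653.40 → $1,655; Machining 8,381.04 → $8,380; Packaging 3,819.93 → $3,820; Maintenance 13,512.29 → $13,510.
Totals: Plating $5,370 + $5,475 = $10,845; Inspection $5,370 + $1,655 = $7,025; Machining $5,370 + $8,380 = $13,750; Packaging $5,370 + $3,820 = $9,190; Maintenance $5,370 + $13,510 = $18,880.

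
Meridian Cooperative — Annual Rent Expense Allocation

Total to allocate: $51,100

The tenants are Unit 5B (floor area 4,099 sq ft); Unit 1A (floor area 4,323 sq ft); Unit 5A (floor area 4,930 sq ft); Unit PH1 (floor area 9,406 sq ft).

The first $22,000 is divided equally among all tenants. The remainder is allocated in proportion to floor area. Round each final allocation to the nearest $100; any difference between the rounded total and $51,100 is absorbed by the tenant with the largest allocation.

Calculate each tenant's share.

$22,000 shared equally gives $5,500 per tenant.
Remainder $29,100 by floor area (total 22,758): Unit 5B 5,241.27 → $5,200; Unit 1A 5,527.70 → $5,500; Unit 5A 6,303.85 → $6,300; Unit PH1 12,027.18 → $12,000.
Rounding difference +$100 on remainder applied to Unit PH1.
Totals: Unit 5B $5,500 + $5,200 = $10,700; Unit 1A $5,500 + $5,500 = $11,000; Unit 5A $5,500 + $6,300 = $11,800; Unit PH1 $5,500 + $12,100 = $17,600.

Unit 5B: $10,700 · Unit 1A: $11,000 · Unit 5A: $11,800 · Unit PH1: $17,600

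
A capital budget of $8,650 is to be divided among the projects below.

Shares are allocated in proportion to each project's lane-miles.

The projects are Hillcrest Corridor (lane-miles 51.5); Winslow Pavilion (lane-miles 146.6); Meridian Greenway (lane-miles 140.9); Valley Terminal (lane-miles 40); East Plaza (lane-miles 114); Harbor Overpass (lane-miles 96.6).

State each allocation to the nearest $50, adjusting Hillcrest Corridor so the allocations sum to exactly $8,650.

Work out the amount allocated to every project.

Lane-miles total: 589.6.
Raw shares: Hillcrest Corridor 51.5/589.6 × $8,650 = 755.55; Winslow Pavilion 146.6/589.6 × $8,650 = 2,150.76; Meridian Greenway 140.9/589.6 × $8,650 = 2,067.14; Valley Terminal 40/589.6 × $8,650 = 586.84; East Plaza 114/589.6 × $8,650 = 1,672.49; Harbor Overpass 96.6/589.6 × $8,650 = 1,417.22.
After rounding ($50): Hillcrest Corridor $750; Winslow Pavilion $2,150; Meridian Greenway $2,050; Valley Terminal $600; East Plaza $1,650; Harbor Overpass $1,400. Sum = $8,600.
Difference $8,650 − $8,600 = +$50 applied to Hillcrest Corridor: Hillcrest Corridor becomes $800.

Hillcrest Corridor: $800 · Winslow Pavilion: $2,150 · Meridian Greenway: $2,050 · Valley Terminal: $600 · East Plaza: $1,650 · Harbor Overpass: $1,400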